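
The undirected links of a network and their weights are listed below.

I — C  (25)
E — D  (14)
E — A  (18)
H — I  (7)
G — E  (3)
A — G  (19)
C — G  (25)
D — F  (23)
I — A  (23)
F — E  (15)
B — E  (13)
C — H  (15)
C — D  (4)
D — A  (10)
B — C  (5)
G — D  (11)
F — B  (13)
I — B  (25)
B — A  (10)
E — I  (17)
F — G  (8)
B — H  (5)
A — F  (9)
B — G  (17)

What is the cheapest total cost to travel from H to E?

18

Candidate routes:
H → B → E: 5+13 = 18
H → B → G → E: 5+17+3 = 25
H → B → C → D → G → E: 5+5+4+11+3 = 28
H → I → E: 7+17 = 24
Cheapest is H → B → E at 18.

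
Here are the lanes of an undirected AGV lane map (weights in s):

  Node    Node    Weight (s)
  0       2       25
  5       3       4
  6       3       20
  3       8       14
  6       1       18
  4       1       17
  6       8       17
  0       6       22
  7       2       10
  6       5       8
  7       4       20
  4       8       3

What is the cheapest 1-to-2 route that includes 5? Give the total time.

77 s

Best 1 to 5: 1–6–5 costing 26
Shortest 5→2: 5–3–8–4–7–2 = 51
Total via 5: 26 + 51 = 77 s.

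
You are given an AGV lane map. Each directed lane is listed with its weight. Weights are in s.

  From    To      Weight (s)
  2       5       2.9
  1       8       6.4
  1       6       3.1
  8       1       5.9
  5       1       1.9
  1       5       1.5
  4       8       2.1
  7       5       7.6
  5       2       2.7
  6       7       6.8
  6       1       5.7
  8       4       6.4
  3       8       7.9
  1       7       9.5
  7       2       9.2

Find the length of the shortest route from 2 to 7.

Enumerating some paths:
2 - 5 - 1 - 6 - 7: 2.9+1.9+3.1+6.8 = 14.7
2 - 5 - 1 - 7: 2.9+1.9+9.5 = 14.3
The minimum is 14.3 s via 2 - 5 - 1 - 7.

14.3 s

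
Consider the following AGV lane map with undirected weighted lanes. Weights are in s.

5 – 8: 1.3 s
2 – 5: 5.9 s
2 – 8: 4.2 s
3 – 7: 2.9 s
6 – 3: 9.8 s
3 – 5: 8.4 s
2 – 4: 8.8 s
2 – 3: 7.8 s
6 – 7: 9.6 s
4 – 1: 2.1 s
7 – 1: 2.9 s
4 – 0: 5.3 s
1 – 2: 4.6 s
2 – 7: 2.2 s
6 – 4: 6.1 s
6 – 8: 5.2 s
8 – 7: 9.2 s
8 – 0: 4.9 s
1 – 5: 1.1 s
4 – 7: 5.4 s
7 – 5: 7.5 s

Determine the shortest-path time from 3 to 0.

13.1 s

Shortest distances from 3:
3: 0
7: 2.9  (via 3)
2: 5.1  (via 7)
1: 5.8  (via 7)
5: 6.9  (via 1)
4: 7.9  (via 1)
8: 8.2  (via 5)
6: 9.8  (via 3)
0: 13.1  (via 8)
Shortest route: 3 → 7 → 1 → 5 → 8 → 0 = 13.1 s.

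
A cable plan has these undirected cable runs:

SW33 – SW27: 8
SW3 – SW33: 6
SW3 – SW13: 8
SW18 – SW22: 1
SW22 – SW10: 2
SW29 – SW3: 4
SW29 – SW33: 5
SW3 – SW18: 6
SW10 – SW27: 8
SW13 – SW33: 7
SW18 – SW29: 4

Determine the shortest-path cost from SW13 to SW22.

Settle nodes by increasing distance from SW13:
SW13: 0
SW33: 7  (via SW13)
SW3: 8  (via SW13)
SW29: 12  (via SW33)
SW18: 14  (via SW3)
SW27: 15  (via SW33)
SW22: 15  (via SW18)
Shortest route: SW13–SW3–SW18–SW22 = 15.

15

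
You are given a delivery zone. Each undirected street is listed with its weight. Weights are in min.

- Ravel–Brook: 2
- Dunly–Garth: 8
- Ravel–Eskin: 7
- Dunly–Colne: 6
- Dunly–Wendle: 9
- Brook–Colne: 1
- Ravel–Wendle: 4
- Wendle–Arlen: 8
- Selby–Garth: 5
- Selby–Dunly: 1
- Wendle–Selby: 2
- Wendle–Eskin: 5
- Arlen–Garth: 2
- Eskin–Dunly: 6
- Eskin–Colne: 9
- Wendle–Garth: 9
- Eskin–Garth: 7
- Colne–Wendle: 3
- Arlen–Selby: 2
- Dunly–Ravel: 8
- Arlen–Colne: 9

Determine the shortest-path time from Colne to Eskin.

Shortest distances from Colne:
Colne: 0
Brook: 1  (via Colne)
Wendle: 3  (via Colne)
Ravel: 3  (via Brook)
Selby: 5  (via Wendle)
Dunly: 6  (via Colne)
Arlen: 7  (via Selby)
Eskin: 8  (via Wendle)
Shortest route: Colne–Wendle–Eskin = 8 min.

8 min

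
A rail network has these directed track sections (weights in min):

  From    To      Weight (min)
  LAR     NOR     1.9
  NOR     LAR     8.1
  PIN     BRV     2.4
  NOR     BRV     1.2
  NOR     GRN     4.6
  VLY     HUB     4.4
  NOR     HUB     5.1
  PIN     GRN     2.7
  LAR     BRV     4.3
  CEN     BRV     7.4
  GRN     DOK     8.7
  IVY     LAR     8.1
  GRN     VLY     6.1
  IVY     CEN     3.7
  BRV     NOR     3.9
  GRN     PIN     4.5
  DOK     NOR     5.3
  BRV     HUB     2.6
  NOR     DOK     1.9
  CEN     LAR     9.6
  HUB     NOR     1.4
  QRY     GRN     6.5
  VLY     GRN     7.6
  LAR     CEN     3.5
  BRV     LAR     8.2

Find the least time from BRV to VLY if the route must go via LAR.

20.8 min

Shortest BRV→LAR: BRV–LAR = 8.2
Shortest LAR→VLY: LAR–NOR–GRN–VLY = 12.6
Total via LAR: 8.2 + 12.6 = 20.8 min.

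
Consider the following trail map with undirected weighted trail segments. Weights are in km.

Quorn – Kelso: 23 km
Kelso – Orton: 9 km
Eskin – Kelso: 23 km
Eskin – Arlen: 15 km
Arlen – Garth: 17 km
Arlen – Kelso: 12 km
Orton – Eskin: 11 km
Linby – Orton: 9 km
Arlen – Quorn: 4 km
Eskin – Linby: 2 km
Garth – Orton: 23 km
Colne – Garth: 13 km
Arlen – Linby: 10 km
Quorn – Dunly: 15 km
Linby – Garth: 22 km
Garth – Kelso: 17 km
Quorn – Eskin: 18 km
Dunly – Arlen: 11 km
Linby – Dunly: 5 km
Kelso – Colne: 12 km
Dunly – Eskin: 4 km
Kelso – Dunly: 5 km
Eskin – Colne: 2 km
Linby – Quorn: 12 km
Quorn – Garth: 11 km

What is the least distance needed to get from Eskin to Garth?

Enumerating some paths:
Eskin - Colne - Garth: 2+13 = 15
Eskin - Linby - Quorn - Garth: 2+12+11 = 25
Eskin - Dunly - Kelso - Garth: 4+5+17 = 26
Eskin - Linby - Garth: 2+22 = 24
The minimum is 15 km via Eskin - Colne - Garth.

15 km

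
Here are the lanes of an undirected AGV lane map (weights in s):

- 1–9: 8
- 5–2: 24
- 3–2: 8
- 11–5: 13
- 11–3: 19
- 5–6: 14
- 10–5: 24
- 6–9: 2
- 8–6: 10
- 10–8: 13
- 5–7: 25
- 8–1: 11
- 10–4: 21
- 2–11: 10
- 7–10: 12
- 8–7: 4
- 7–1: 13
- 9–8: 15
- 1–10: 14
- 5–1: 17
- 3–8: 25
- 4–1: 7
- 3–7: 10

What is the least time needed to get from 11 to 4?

Shortest distances from 11:
11: 0
2: 10  (via 11)
5: 13  (via 11)
3: 18  (via 2)
6: 27  (via 5)
7: 28  (via 3)
9: 29  (via 6)
1: 30  (via 5)
8: 32  (via 7)
4: 37  (via 1)
Shortest route: 11 → 5 → 1 → 4 = 37 s.

37 s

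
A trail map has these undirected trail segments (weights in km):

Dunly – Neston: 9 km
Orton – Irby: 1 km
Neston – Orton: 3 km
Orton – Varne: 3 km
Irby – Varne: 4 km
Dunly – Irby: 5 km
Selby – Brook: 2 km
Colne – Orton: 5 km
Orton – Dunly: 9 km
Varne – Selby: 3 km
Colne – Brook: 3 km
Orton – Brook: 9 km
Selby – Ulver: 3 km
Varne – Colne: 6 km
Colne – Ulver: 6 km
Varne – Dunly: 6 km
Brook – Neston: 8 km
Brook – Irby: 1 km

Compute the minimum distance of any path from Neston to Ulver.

10 km

Settle nodes by increasing distance from Neston:
Neston: 0
Orton: 3  (via Neston)
Irby: 4  (via Orton)
Brook: 5  (via Irby)
Varne: 6  (via Orton)
Selby: 7  (via Brook)
Colne: 8  (via Orton)
Dunly: 9  (via Neston)
Ulver: 10  (via Selby)
Shortest route: Neston–Orton–Irby–Brook–Selby–Ulver = 10 km.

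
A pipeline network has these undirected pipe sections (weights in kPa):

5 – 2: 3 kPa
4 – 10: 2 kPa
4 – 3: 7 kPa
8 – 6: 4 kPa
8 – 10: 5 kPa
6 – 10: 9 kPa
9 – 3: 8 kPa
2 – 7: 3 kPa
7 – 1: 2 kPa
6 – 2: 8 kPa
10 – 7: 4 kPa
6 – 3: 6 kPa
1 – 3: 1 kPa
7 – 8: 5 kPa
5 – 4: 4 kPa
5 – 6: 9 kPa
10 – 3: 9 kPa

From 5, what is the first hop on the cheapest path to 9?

2

Compare a few routes:
5 - 4 - 3 - 9: 4+7+8 = 19
5 - 6 - 3 - 9: 9+6+8 = 23
5 - 2 - 7 - 1 - 3 - 9: 3+3+2+1+8 = 17
5 - 4 - 10 - 7 - 1 - 3 - 9: 4+2+4+2+1+8 = 21
Cheapest is 5 - 2 - 7 - 1 - 3 - 9 at 17 kPa.
So from 5 the first move is to 2.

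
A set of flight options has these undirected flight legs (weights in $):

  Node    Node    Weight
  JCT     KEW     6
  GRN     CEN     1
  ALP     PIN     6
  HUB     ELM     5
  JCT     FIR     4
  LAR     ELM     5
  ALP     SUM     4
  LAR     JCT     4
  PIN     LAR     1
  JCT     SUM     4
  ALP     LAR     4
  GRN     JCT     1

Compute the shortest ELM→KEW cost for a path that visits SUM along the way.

$23

Shortest ELM→SUM: ELM → LAR → ALP → SUM = 13
Best SUM to KEW: SUM → JCT → KEW costing 10
Total via SUM: 13 + 10 = $23.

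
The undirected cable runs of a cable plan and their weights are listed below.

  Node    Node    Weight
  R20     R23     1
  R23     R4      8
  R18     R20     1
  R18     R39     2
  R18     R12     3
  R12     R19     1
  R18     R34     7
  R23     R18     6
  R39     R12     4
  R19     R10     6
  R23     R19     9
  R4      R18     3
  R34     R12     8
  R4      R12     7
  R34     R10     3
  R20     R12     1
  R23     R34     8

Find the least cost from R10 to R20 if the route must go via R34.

Best R10 to R34: R10–R34 costing 3
Best R34 to R20: R34–R18–R20 costing 8
Total via R34: 3 + 8 = 11.

11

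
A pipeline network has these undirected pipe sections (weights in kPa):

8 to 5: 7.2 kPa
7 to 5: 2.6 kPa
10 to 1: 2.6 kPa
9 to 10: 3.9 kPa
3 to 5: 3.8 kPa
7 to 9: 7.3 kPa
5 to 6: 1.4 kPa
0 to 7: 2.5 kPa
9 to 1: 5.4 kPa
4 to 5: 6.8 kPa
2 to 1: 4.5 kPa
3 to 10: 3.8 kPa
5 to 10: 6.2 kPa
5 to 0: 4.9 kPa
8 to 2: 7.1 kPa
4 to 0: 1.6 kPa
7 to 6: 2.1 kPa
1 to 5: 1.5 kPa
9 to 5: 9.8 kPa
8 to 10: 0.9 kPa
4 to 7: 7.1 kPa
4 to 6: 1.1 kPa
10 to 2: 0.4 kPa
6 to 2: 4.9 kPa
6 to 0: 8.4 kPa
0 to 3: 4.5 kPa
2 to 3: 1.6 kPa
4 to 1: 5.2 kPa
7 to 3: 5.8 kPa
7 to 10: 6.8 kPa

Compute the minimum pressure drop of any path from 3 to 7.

5.8 kPa

Settle nodes by increasing distance from 3:
3: 0
2: 1.6  (via 3)
10: 2  (via 2)
8: 2.9  (via 10)
5: 3.8  (via 3)
0: 4.5  (via 3)
1: 4.6  (via 10)
6: 5.2  (via 5)
7: 5.8  (via 3)
Shortest route: 3 → 7 = 5.8 kPa.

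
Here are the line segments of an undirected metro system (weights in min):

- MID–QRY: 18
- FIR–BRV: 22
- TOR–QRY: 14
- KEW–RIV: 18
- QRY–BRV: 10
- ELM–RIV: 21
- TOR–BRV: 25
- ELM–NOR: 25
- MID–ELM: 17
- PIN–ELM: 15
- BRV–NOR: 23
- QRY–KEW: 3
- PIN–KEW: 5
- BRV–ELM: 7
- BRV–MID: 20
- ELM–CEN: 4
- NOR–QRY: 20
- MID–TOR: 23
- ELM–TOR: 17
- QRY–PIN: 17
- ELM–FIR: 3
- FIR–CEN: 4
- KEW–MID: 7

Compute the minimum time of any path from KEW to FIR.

23 min

Enumerating some paths:
KEW–MID–ELM–FIR: 7+17+3 = 27
KEW–PIN–ELM–FIR: 5+15+3 = 23
KEW–QRY–BRV–ELM–CEN–FIR: 3+10+7+4+4 = 28
The minimum is 23 min via KEW–PIN–ELM–FIR.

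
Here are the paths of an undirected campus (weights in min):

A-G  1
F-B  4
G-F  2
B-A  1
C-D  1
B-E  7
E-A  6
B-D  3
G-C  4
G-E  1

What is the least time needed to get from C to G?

4 min

Candidate routes:
C–G: 4 = 4
C–D–B–A–G: 1+3+1+1 = 6
C–D–B–F–G: 1+3+4+2 = 10
The minimum is 4 min via C–G.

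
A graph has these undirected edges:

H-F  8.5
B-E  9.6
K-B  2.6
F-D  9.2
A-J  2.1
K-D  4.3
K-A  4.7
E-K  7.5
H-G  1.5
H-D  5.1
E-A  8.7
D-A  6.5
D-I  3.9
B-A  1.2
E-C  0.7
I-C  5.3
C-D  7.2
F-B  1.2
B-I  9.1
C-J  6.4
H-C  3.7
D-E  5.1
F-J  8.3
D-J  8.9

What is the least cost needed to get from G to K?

Enumerating some paths:
G - H - D - K: 1.5+5.1+4.3 = 10.9
G - H - C - E - K: 1.5+3.7+0.7+7.5 = 13.4
The minimum is 10.9 via G - H - D - K.

10.9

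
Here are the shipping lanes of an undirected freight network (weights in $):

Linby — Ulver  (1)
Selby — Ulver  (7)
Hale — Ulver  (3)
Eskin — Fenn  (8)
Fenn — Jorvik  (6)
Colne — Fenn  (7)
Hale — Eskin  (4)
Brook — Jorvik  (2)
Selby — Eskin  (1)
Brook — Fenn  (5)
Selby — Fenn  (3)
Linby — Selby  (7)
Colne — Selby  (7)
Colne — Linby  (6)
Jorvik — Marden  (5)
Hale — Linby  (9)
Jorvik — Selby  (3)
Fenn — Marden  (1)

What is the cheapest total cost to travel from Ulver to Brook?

Settle nodes by increasing distance from Ulver:
Ulver: 0
Linby: 1  (via Ulver)
Hale: 3  (via Ulver)
Selby: 7  (via Ulver)
Colne: 7  (via Linby)
Eskin: 7  (via Hale)
Jorvik: 10  (via Selby)
Fenn: 10  (via Selby)
Marden: 11  (via Fenn)
Brook: 12  (via Jorvik)
Shortest route: Ulver–Selby–Jorvik–Brook = $12.

$12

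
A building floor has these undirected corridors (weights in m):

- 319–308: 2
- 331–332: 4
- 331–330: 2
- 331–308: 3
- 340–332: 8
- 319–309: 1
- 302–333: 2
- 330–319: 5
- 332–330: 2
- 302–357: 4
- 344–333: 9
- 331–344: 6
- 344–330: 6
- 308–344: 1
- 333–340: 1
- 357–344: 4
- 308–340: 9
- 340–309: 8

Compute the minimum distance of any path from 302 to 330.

Enumerating some paths:
302–357–344–308–331–330: 4+4+1+3+2 = 14
302–333–340–332–330: 2+1+8+2 = 13
302–357–344–308–319–330: 4+4+1+2+5 = 16
302–357–344–330: 4+4+6 = 14
The minimum is 13 m via 302–333–340–332–330.

13 m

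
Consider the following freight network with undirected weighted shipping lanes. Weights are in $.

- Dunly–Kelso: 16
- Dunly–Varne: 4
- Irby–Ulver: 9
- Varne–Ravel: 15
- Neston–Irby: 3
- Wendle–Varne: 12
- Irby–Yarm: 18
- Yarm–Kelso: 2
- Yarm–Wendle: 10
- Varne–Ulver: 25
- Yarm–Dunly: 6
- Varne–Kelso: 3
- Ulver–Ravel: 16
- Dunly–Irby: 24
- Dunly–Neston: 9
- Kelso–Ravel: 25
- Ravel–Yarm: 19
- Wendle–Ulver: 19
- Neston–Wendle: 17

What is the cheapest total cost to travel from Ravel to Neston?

$28

Running Dijkstra from Ravel:
Ravel: 0
Varne: 15  (via Ravel)
Ulver: 16  (via Ravel)
Kelso: 18  (via Varne)
Dunly: 19  (via Varne)
Yarm: 19  (via Ravel)
Irby: 25  (via Ulver)
Wendle: 27  (via Varne)
Neston: 28  (via Dunly)
Shortest route: Ravel → Varne → Dunly → Neston = $28.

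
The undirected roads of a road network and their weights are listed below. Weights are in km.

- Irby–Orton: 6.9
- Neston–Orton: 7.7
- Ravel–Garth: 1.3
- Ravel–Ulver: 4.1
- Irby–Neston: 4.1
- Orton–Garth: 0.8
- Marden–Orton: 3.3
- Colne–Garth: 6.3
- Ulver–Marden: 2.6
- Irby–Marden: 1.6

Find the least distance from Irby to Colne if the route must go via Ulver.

15.9 km

Shortest Irby→Ulver: Irby → Marden → Ulver = 4.2
Shortest Ulver→Colne: Ulver → Ravel → Garth → Colne = 11.7
Total via Ulver: 4.2 + 11.7 = 15.9 km.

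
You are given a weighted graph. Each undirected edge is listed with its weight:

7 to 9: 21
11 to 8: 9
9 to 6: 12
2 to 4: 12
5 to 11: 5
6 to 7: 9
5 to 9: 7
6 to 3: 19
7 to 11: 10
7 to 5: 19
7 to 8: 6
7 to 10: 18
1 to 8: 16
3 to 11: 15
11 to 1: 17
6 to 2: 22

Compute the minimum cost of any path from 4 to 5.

Compare a few routes:
4 - 2 - 6 - 7 - 8 - 11 - 5: 12+22+9+6+9+5 = 63
4 - 2 - 6 - 7 - 5: 12+22+9+19 = 62
4 - 2 - 6 - 9 - 5: 12+22+12+7 = 53
4 - 2 - 6 - 7 - 11 - 5: 12+22+9+10+5 = 58
Cheapest is 4 - 2 - 6 - 9 - 5 at 53.

53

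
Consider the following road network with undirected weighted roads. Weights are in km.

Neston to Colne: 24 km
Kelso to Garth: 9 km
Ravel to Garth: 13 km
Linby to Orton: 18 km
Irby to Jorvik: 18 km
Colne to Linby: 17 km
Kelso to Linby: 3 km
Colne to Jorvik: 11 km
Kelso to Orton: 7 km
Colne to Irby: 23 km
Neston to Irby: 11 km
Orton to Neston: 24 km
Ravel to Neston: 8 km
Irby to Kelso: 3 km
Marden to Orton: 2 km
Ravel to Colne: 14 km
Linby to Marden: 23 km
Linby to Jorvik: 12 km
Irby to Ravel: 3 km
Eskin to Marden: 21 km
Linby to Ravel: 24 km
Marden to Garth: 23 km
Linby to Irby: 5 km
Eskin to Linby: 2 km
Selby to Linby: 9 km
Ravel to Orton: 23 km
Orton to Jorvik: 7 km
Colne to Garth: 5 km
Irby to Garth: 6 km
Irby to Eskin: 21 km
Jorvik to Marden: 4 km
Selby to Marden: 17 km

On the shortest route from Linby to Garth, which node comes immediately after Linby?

Enumerating some paths:
Linby–Irby–Garth: 5+6 = 11
Linby–Kelso–Irby–Garth: 3+3+6 = 12
Cheapest is Linby–Irby–Garth at 11 km.
So from Linby the first move is to Irby.

Irby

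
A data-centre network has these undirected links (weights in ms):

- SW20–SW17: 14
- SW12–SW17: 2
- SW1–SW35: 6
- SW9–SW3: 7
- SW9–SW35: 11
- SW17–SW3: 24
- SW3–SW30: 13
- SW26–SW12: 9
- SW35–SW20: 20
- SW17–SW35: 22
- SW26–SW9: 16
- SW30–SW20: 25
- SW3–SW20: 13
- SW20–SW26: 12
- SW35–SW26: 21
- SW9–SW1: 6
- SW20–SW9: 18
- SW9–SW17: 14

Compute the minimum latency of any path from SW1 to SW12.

Running Dijkstra from SW1:
SW1: 0
SW35: 6  (via SW1)
SW9: 6  (via SW1)
SW3: 13  (via SW9)
SW17: 20  (via SW9)
SW12: 22  (via SW17)
Shortest route: SW1 → SW9 → SW17 → SW12 = 22 ms.

22 ms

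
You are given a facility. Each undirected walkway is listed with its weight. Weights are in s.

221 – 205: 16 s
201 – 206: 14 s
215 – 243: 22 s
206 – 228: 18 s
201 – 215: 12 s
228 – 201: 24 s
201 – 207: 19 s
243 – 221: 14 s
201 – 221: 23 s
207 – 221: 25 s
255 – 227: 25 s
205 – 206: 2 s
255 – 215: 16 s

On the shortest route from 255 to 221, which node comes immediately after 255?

215

Candidate routes:
255 → 215 → 243 → 221: 16+22+14 = 52
255 → 215 → 201 → 206 → 205 → 221: 16+12+14+2+16 = 60
255 → 215 → 201 → 207 → 221: 16+12+19+25 = 72
255 → 215 → 201 → 221: 16+12+23 = 51
Cheapest is 255 → 215 → 201 → 221 at 51 s.
So from 255 the first move is to 215.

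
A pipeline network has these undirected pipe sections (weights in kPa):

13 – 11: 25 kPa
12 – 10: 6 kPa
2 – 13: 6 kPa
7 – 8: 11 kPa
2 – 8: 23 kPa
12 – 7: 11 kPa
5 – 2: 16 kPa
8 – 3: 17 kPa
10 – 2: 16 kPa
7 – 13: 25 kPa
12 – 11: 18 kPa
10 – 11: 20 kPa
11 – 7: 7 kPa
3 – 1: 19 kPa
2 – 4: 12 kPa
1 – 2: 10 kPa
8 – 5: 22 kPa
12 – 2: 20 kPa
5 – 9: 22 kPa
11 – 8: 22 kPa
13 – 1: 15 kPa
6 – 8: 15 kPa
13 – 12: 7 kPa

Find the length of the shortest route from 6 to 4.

50 kPa

Compare a few routes:
6 → 8 → 5 → 2 → 4: 15+22+16+12 = 65
6 → 8 → 2 → 4: 15+23+12 = 50
6 → 8 → 7 → 12 → 13 → 2 → 4: 15+11+11+7+6+12 = 62
The minimum is 50 kPa via 6 → 8 → 2 → 4.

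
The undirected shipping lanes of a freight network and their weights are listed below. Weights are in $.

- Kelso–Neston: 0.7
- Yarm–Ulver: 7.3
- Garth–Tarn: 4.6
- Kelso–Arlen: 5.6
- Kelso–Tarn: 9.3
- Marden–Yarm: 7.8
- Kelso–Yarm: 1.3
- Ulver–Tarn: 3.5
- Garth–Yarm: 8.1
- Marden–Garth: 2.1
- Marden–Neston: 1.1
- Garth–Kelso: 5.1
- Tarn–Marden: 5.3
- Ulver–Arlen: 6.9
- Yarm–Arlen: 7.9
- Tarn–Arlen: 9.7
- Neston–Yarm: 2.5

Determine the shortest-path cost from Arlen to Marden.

Enumerating some paths:
Arlen - Kelso - Neston - Marden: 5.6+0.7+1.1 = 7.4
Arlen - Kelso - Yarm - Neston - Marden: 5.6+1.3+2.5+1.1 = 10.5
The minimum is $7.4 via Arlen - Kelso - Neston - Marden.

$7.4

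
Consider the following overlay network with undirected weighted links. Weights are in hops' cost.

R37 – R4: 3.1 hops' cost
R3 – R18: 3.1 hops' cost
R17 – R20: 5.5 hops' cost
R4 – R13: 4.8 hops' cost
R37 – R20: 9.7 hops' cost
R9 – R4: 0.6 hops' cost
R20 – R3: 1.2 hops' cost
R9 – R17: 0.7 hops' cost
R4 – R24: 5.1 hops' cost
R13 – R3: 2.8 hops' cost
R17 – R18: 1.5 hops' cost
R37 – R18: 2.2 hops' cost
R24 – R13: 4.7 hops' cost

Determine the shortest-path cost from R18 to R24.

Running Dijkstra from R18:
R18: 0
R17: 1.5  (via R18)
R9: 2.2  (via R17)
R37: 2.2  (via R18)
R4: 2.8  (via R9)
R3: 3.1  (via R18)
R20: 4.3  (via R3)
R13: 5.9  (via R3)
R24: 7.9  (via R4)
Shortest route: R18–R17–R9–R4–R24 = 7.9 hops' cost.

7.9 hops' cost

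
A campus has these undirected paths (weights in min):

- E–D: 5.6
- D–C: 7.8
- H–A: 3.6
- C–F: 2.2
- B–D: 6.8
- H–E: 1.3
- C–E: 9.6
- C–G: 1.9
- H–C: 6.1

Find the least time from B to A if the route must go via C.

24.3 min

Best B to C: B–D–C costing 14.6
Shortest C→A: C–H–A = 9.7
Total via C: 14.6 + 9.7 = 24.3 min.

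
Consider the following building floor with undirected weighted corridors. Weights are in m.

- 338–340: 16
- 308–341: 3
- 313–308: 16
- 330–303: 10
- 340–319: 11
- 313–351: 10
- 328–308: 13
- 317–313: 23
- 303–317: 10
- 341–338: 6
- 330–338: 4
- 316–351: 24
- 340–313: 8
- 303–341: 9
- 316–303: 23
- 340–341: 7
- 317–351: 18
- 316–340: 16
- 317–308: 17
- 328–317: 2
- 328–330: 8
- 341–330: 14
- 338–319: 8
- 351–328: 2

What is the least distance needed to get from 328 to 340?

Compare a few routes:
328 → 330 → 338 → 341 → 340: 8+4+6+7 = 25
328 → 351 → 313 → 340: 2+10+8 = 20
328 → 308 → 341 → 340: 13+3+7 = 23
Cheapest is 328 → 351 → 313 → 340 at 20 m.

20 m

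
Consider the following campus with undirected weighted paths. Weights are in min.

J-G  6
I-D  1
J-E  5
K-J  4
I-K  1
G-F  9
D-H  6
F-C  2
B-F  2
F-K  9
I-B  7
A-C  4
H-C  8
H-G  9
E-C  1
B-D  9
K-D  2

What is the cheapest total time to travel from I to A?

Candidate routes:
I - B - F - C - A: 7+2+2+4 = 15
I - D - B - F - C - A: 1+9+2+2+4 = 18
I - K - F - C - A: 1+9+2+4 = 16
I - D - K - J - E - C - A: 1+2+4+5+1+4 = 17
Cheapest is I - B - F - C - A at 15 min.

15 min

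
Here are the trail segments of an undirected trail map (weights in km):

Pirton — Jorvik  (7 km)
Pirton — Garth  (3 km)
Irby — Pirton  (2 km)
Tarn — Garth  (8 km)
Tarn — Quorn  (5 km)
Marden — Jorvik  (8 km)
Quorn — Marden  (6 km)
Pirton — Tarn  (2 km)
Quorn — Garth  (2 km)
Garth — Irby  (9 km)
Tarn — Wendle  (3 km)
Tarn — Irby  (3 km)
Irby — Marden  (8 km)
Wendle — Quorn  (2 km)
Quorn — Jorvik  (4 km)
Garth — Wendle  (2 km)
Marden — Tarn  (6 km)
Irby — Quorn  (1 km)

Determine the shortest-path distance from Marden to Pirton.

Shortest distances from Marden:
Marden: 0
Tarn: 6  (via Marden)
Quorn: 6  (via Marden)
Irby: 7  (via Quorn)
Wendle: 8  (via Quorn)
Jorvik: 8  (via Marden)
Pirton: 8  (via Tarn)
Shortest route: Marden–Tarn–Pirton = 8 km.

8 km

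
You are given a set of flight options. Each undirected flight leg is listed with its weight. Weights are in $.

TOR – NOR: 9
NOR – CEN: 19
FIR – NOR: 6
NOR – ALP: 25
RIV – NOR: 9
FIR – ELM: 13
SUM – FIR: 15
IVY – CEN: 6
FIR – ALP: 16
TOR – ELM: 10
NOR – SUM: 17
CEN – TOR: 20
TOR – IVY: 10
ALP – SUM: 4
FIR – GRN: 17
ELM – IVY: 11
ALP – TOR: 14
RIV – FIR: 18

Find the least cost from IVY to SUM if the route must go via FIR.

Best IVY to FIR: IVY–ELM–FIR costing 24
Shortest FIR→SUM: FIR–SUM = 15
Total via FIR: 24 + 15 = $39.

$39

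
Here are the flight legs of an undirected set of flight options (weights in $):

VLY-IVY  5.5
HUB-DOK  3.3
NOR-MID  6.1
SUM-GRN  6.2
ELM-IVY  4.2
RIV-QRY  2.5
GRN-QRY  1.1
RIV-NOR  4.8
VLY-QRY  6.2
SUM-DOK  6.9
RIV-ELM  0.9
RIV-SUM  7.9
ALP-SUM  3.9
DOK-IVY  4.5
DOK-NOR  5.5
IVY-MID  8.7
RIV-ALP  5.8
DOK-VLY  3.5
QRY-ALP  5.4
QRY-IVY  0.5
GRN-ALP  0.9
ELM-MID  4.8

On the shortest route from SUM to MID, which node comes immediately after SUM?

Candidate routes:
SUM → ALP → GRN → QRY → IVY → MID: 3.9+0.9+1.1+0.5+8.7 = 15.1
SUM → ALP → GRN → QRY → RIV → ELM → MID: 3.9+0.9+1.1+2.5+0.9+4.8 = 14.1
SUM → RIV → ELM → MID: 7.9+0.9+4.8 = 13.6
Cheapest is SUM → RIV → ELM → MID at $13.6.
So from SUM the first move is to RIV.

RIV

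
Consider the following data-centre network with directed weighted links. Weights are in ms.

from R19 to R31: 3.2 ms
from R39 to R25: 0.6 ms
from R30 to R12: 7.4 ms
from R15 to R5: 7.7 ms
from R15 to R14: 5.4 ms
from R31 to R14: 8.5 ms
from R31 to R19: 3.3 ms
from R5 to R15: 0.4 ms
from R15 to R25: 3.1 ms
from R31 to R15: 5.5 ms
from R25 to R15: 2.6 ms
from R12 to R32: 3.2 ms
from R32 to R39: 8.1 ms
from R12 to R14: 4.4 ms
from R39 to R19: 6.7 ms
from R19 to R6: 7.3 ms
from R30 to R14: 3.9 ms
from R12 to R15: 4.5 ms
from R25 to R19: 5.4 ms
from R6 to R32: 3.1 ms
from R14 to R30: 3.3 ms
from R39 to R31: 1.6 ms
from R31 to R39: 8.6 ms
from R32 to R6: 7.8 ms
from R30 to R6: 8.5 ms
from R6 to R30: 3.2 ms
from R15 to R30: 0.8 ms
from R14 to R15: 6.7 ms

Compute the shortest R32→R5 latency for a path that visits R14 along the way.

29.3 ms

Best R32 to R14: R32 → R6 → R30 → R14 costing 14.9
Shortest R14→R5: R14 → R15 → R5 = 14.4
Total via R14: 14.9 + 14.4 = 29.3 ms.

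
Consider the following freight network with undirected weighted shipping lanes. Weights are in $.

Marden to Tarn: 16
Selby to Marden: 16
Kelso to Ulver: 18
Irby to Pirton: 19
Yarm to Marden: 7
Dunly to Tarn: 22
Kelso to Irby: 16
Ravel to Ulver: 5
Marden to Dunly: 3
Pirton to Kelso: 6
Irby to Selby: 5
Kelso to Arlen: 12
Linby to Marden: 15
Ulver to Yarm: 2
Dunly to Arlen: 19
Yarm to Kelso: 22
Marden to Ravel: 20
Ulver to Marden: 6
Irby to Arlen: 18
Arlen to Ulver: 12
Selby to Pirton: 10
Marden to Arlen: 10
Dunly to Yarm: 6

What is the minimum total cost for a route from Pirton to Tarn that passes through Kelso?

$44

Shortest Pirton→Kelso: Pirton–Kelso = 6
Best Kelso to Tarn: Kelso–Arlen–Marden–Tarn costing 38
Total via Kelso: 6 + 38 = $44.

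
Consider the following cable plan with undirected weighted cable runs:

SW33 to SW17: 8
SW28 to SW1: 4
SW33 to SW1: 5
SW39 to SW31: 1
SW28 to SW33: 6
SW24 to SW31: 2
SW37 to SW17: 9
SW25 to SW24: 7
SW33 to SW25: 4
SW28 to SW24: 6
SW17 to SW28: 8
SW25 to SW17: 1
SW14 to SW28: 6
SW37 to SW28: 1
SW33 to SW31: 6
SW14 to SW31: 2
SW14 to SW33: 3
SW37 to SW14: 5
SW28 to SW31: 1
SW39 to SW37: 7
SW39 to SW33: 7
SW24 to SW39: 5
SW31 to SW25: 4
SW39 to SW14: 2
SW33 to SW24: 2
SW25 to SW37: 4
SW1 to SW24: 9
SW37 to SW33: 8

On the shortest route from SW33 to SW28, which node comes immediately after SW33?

Candidate routes:
SW33–SW28: 6 = 6
SW33–SW24–SW31–SW28: 2+2+1 = 5
The minimum is 5 via SW33–SW24–SW31–SW28.
So from SW33 the first move is to SW24.

SW24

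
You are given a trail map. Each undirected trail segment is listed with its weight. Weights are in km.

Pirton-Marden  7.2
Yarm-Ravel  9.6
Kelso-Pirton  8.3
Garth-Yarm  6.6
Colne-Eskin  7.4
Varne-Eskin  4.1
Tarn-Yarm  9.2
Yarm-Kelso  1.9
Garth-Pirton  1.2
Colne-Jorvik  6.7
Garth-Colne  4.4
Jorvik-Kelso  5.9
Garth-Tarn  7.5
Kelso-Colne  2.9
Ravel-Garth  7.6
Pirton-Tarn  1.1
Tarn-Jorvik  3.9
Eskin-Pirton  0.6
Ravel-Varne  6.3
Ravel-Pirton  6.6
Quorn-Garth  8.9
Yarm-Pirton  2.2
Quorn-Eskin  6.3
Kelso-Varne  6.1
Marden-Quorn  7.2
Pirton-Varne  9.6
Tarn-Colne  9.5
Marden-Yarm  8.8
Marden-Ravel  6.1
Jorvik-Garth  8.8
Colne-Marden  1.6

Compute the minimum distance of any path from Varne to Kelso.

Candidate routes:
Varne → Kelso: 6.1 = 6.1
Varne → Eskin → Pirton → Yarm → Kelso: 4.1+0.6+2.2+1.9 = 8.8
Cheapest is Varne → Kelso at 6.1 km.

6.1 km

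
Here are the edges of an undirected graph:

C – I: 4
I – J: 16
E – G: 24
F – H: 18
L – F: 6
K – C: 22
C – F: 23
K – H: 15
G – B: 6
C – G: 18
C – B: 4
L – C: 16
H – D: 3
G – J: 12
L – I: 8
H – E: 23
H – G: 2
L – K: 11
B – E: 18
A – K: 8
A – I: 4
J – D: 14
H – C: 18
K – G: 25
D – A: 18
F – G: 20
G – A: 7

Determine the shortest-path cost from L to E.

Shortest distances from L:
L: 0
F: 6  (via L)
I: 8  (via L)
K: 11  (via L)
A: 12  (via I)
C: 12  (via I)
B: 16  (via C)
G: 19  (via A)
H: 21  (via G)
D: 24  (via H)
J: 24  (via I)
E: 34  (via B)
Shortest route: L–I–C–B–E = 34.

34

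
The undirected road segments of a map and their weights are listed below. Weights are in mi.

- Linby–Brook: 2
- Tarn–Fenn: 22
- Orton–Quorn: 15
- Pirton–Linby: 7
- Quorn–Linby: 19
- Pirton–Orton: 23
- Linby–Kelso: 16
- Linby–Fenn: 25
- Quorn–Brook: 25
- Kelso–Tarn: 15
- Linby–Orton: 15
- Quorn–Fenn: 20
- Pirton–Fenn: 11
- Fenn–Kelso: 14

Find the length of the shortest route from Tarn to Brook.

Enumerating some paths:
Tarn → Fenn → Linby → Brook: 22+25+2 = 49
Tarn → Fenn → Pirton → Linby → Brook: 22+11+7+2 = 42
Tarn → Kelso → Linby → Brook: 15+16+2 = 33
Cheapest is Tarn → Kelso → Linby → Brook at 33 mi.

33 mi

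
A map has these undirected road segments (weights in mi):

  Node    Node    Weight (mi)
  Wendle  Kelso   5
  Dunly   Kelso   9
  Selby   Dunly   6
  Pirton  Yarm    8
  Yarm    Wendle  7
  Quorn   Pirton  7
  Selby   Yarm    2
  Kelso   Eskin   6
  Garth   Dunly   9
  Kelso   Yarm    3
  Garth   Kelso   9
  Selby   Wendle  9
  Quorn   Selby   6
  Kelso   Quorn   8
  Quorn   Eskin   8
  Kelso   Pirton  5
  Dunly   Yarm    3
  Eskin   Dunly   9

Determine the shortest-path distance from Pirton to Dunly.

Compare a few routes:
Pirton - Kelso - Dunly: 5+9 = 14
Pirton - Yarm - Dunly: 8+3 = 11
Pirton - Yarm - Selby - Dunly: 8+2+6 = 16
Cheapest is Pirton - Yarm - Dunly at 11 mi.

11 mi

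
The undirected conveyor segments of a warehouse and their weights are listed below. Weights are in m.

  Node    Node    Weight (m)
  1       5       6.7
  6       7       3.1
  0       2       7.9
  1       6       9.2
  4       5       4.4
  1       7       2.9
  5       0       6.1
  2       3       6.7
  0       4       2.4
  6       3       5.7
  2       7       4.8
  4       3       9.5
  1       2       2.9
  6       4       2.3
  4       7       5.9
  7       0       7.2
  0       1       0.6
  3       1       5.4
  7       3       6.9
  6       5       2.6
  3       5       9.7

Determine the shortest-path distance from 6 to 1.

Compare a few routes:
6–7–1: 3.1+2.9 = 6
6–1: 9.2 = 9.2
6–4–0–1: 2.3+2.4+0.6 = 5.3
6–5–1: 2.6+6.7 = 9.3
Cheapest is 6–4–0–1 at 5.3 m.

5.3 m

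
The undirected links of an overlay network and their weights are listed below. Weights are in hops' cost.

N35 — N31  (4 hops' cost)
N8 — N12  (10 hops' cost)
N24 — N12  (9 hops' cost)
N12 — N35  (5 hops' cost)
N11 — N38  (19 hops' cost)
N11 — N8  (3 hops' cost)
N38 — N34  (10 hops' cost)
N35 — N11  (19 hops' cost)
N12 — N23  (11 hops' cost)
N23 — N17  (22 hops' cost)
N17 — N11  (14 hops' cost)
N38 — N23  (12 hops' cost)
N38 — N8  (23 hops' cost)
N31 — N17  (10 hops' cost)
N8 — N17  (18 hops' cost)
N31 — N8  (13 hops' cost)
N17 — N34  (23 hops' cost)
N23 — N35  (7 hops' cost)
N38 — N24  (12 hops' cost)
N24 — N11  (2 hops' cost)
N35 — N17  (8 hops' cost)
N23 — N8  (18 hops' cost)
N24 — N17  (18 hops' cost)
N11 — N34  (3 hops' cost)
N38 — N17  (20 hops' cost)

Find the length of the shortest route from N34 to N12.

14 hops' cost

Compare a few routes:
N34 → N11 → N8 → N12: 3+3+10 = 16
N34 → N11 → N24 → N12: 3+2+9 = 14
Cheapest is N34 → N11 → N24 → N12 at 14 hops' cost.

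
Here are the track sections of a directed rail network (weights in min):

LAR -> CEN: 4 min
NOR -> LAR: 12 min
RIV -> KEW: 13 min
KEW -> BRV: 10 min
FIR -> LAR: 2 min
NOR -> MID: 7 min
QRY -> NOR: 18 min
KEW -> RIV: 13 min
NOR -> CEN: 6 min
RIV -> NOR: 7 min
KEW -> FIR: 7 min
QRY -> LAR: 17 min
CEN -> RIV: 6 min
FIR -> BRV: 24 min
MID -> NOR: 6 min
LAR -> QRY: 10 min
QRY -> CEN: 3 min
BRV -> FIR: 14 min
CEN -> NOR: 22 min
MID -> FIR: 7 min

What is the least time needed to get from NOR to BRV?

Enumerating some paths:
NOR - MID - FIR - BRV: 7+7+24 = 38
NOR - MID - FIR - LAR - CEN - RIV - KEW - BRV: 7+7+2+4+6+13+10 = 49
NOR - CEN - RIV - KEW - BRV: 6+6+13+10 = 35
NOR - LAR - CEN - RIV - KEW - BRV: 12+4+6+13+10 = 45
The minimum is 35 min via NOR - CEN - RIV - KEW - BRV.

35 min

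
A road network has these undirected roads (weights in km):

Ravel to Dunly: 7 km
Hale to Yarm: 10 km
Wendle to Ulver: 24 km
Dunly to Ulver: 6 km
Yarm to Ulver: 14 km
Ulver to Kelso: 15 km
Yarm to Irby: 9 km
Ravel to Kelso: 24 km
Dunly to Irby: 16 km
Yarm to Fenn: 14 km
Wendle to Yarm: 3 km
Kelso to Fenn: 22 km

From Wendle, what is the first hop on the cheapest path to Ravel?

Enumerating some paths:
Wendle → Yarm → Irby → Dunly → Ravel: 3+9+16+7 = 35
Wendle → Yarm → Ulver → Dunly → Ravel: 3+14+6+7 = 30
Wendle → Ulver → Dunly → Ravel: 24+6+7 = 37
The minimum is 30 km via Wendle → Yarm → Ulver → Dunly → Ravel.
So from Wendle the first move is to Yarm.

Yarm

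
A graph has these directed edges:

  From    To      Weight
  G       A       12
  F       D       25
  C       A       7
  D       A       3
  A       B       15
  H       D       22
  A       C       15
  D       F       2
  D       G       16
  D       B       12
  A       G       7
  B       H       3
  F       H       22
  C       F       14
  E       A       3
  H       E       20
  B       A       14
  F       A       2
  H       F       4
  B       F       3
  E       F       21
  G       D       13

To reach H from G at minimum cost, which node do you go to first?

Compare a few routes:
G → D → B → H: 13+12+3 = 28
G → A → B → H: 12+15+3 = 30
The minimum is 28 via G → D → B → H.
So from G the first move is to D.

D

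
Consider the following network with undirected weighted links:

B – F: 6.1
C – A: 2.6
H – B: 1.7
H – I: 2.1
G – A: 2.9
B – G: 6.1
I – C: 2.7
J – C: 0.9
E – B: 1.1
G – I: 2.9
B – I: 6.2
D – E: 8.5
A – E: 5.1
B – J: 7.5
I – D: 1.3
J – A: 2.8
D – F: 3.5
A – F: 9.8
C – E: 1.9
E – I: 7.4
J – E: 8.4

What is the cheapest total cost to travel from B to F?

6.1

Candidate routes:
B–F: 6.1 = 6.1
B–H–I–D–F: 1.7+2.1+1.3+3.5 = 8.6
Cheapest is B–F at 6.1.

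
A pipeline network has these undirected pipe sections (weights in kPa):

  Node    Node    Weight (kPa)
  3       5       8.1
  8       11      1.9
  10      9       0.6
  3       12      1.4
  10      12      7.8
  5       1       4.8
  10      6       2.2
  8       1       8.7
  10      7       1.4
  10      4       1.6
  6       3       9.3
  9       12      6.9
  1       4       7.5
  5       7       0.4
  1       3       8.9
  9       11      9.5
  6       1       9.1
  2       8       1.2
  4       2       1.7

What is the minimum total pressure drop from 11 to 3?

15.3 kPa

Enumerating some paths:
11–9–12–3: 9.5+6.9+1.4 = 17.8
11–8–2–4–10–12–3: 1.9+1.2+1.7+1.6+7.8+1.4 = 15.6
11–8–2–4–10–7–5–3: 1.9+1.2+1.7+1.6+1.4+0.4+8.1 = 16.3
11–8–2–4–10–9–12–3: 1.9+1.2+1.7+1.6+0.6+6.9+1.4 = 15.3
Cheapest is 11–8–2–4–10–9–12–3 at 15.3 kPa.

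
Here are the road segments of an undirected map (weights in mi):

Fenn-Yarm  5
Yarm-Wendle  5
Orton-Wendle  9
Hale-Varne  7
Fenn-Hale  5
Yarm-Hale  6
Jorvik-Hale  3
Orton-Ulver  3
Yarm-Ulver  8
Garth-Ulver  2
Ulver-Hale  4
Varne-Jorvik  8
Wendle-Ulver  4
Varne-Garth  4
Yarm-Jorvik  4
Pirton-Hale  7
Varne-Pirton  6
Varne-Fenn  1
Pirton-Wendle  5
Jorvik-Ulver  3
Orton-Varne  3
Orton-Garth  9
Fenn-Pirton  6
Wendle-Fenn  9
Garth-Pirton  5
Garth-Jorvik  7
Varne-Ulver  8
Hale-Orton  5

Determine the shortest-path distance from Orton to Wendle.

7 mi

Shortest distances from Orton:
Orton: 0
Ulver: 3  (via Orton)
Varne: 3  (via Orton)
Fenn: 4  (via Varne)
Hale: 5  (via Orton)
Garth: 5  (via Ulver)
Jorvik: 6  (via Ulver)
Wendle: 7  (via Ulver)
Shortest route: Orton–Ulver–Wendle = 7 mi.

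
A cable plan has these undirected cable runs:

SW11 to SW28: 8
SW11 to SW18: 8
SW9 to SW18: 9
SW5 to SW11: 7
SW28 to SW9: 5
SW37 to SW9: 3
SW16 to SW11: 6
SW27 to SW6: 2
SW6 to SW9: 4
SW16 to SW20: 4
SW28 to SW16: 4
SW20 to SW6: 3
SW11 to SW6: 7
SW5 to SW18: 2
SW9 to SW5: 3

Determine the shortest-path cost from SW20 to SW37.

Shortest distances from SW20:
SW20: 0
SW6: 3  (via SW20)
SW16: 4  (via SW20)
SW27: 5  (via SW6)
SW9: 7  (via SW6)
SW28: 8  (via SW16)
SW5: 10  (via SW9)
SW37: 10  (via SW9)
Shortest route: SW20–SW6–SW9–SW37 = 10.

10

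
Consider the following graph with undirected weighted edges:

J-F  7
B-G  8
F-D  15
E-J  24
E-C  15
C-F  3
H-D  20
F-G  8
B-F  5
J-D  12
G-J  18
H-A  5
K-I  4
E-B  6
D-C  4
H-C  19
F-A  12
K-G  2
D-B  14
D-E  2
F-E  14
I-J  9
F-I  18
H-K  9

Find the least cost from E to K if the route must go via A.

35

Best E to A: E → D → C → F → A costing 21
Shortest A→K: A → H → K = 14
Total via A: 21 + 14 = 35.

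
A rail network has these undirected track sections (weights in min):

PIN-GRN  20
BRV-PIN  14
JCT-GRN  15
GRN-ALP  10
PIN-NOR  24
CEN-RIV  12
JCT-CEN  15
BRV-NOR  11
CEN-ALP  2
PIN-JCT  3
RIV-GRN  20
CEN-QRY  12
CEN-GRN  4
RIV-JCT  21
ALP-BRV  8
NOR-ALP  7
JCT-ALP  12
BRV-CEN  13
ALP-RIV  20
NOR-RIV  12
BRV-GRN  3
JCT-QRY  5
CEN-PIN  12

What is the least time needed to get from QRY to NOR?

21 min

Compare a few routes:
QRY → CEN → ALP → NOR: 12+2+7 = 21
QRY → JCT → ALP → NOR: 5+12+7 = 24
Cheapest is QRY → CEN → ALP → NOR at 21 min.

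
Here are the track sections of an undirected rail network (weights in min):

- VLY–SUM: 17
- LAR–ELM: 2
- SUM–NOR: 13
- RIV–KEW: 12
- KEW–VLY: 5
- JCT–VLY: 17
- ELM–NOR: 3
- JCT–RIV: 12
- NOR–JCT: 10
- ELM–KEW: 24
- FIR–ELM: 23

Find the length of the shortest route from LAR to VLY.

Enumerating some paths:
LAR–ELM–NOR–JCT–VLY: 2+3+10+17 = 32
LAR–ELM–KEW–VLY: 2+24+5 = 31
LAR–ELM–NOR–SUM–VLY: 2+3+13+17 = 35
Cheapest is LAR–ELM–KEW–VLY at 31 min.

31 min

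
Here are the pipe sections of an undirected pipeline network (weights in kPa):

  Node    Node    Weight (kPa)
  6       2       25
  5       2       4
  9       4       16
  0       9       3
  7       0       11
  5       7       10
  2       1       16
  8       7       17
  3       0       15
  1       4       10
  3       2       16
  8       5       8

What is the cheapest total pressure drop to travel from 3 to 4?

Enumerating some paths:
3–2–1–4: 16+16+10 = 42
3–2–5–7–0–9–4: 16+4+10+11+3+16 = 60
3–0–9–4: 15+3+16 = 34
Cheapest is 3–0–9–4 at 34 kPa.

34 kPa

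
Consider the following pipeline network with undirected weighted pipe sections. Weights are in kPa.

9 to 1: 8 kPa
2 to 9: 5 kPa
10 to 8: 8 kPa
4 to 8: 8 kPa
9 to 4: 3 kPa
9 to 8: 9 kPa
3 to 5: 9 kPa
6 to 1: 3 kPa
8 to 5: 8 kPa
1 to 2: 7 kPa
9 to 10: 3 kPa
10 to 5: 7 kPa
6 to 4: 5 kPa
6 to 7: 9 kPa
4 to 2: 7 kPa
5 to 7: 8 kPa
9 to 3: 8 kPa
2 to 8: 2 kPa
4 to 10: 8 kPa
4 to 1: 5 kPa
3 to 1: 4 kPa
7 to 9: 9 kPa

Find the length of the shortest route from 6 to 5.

Enumerating some paths:
6 → 1 → 3 → 5: 3+4+9 = 16
6 → 7 → 5: 9+8 = 17
Cheapest is 6 → 1 → 3 → 5 at 16 kPa.

16 kPa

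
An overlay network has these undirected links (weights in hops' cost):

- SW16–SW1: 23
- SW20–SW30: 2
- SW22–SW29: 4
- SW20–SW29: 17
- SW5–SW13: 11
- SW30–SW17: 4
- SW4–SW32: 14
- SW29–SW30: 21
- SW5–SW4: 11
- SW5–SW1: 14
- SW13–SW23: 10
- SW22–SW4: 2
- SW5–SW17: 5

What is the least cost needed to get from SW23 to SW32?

46 hops' cost

Running Dijkstra from SW23:
SW23: 0
SW13: 10  (via SW23)
SW5: 21  (via SW13)
SW17: 26  (via SW5)
SW30: 30  (via SW17)
SW20: 32  (via SW30)
SW4: 32  (via SW5)
SW22: 34  (via SW4)
SW1: 35  (via SW5)
SW29: 38  (via SW22)
SW32: 46  (via SW4)
Shortest route: SW23 → SW13 → SW5 → SW4 → SW32 = 46 hops' cost.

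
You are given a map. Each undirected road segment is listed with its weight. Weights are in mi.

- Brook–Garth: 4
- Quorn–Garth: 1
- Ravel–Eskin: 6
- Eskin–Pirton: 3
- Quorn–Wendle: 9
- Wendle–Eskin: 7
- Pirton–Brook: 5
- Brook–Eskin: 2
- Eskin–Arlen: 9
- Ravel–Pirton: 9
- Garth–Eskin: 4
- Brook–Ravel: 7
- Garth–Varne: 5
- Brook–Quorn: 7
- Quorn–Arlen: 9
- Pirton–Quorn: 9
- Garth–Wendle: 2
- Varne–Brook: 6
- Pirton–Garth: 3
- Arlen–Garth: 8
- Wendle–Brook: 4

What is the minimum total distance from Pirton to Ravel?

Settle nodes by increasing distance from Pirton:
Pirton: 0
Eskin: 3  (via Pirton)
Garth: 3  (via Pirton)
Quorn: 4  (via Garth)
Wendle: 5  (via Garth)
Brook: 5  (via Pirton)
Varne: 8  (via Garth)
Ravel: 9  (via Pirton)
Shortest route: Pirton–Ravel = 9 mi.

9 mi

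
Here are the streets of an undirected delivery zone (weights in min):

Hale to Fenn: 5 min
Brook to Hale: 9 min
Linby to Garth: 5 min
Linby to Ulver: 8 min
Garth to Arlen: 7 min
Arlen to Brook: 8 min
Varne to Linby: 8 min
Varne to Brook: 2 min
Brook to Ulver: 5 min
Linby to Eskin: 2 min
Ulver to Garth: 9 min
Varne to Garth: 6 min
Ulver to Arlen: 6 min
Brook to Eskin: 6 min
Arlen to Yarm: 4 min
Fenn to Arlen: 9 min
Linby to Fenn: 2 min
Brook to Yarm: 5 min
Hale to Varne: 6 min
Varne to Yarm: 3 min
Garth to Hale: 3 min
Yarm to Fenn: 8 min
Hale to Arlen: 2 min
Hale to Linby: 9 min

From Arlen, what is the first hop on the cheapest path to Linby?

Enumerating some paths:
Arlen - Fenn - Linby: 9+2 = 11
Arlen - Hale - Fenn - Linby: 2+5+2 = 9
Arlen - Hale - Garth - Linby: 2+3+5 = 10
Cheapest is Arlen - Hale - Fenn - Linby at 9 min.
So from Arlen the first move is to Hale.

Hale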